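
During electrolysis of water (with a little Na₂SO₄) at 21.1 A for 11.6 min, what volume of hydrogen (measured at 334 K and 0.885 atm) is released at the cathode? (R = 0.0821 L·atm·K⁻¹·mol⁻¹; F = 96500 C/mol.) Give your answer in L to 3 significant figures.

Q = It = 21.1 × 696 = 14690 C
n(e⁻) = Q/F = 14690/96500 = 0.1522 mol
2H⁺ + 2e⁻ → H₂, so n(H₂) = 0.1522 / 2 = 0.07610 mol
V = nRT/P = 0.07610 × 0.0821 × 334 / 0.885 = 2.358 L

2.36 L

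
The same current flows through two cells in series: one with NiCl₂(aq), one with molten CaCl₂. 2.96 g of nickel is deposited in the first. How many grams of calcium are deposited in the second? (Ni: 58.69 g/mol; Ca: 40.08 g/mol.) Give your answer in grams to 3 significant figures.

2.02 g

n(Ni) = 2.96 / 58.69 = 0.05043 mol
Ni²⁺ + 2e⁻ → Ni, so n(e⁻) = 2 × 0.05043 = 0.1009 mol
Since the cells are in series, n(e⁻) in the Ca cell is also 0.1009 mol.
Ca²⁺ + 2e⁻ → Ca, so n(Ca) = 0.1009 / 2 = 0.05045 mol
m(Ca) = 0.05045 × 40.08 = 2.02 g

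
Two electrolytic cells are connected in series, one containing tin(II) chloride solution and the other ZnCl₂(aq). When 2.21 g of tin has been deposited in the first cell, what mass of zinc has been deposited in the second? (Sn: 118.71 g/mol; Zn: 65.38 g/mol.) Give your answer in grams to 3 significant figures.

1.22 g

n(Sn) = 2.21 / 118.71 = 0.01862 mol
Sn²⁺ + 2e⁻ → Sn, so n(e⁻) = 2 × 0.01862 = 0.03724 mol
Since the cells are in series, n(e⁻) in the Zn cell is also 0.03724 mol.
Zn²⁺ + 2e⁻ → Zn, so n(Zn) = 0.03724 / 2 = 0.01862 mol
m(Zn) = 0.01862 × 65.38 = 1.22 g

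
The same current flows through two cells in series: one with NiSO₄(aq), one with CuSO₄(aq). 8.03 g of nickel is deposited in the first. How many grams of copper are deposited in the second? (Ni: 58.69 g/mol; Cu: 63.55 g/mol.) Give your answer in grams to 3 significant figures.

8.69 g

n(Ni) = 8.03 / 58.69 = 0.1368 mol
Ni²⁺ + 2e⁻ → Ni, so n(e⁻) = 2 × 0.1368 = 0.2736 mol
Since the cells are in series, n(e⁻) in the Cu cell is also 0.2736 mol.
Cu²⁺ + 2e⁻ → Cu, so n(Cu) = 0.2736 / 2 = 0.1368 mol
m(Cu) = 0.1368 × 63.55 = 8.69 g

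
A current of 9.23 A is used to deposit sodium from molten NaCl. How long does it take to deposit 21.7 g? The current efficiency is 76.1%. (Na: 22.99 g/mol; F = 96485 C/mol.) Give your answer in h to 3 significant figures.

3.60 h

n(Na) = 21.7 / 22.99 = 0.9439 mol
Na⁺ + e⁻ → Na, so n(e⁻) = 0.9439 mol
Q = 0.9439 × 96485 / 0.761 = 1.197×10^5 C
t = Q / I = 1.197×10^5 / 9.23 = 12970 s = 3.60 h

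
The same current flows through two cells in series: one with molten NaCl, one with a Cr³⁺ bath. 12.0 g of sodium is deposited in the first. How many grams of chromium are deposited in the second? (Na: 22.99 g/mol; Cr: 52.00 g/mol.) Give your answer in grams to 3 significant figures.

n(Na) = 12.0 / 22.99 = 0.5220 mol
Na⁺ + e⁻ → Na, so n(e⁻) = 0.5220 mol
Since the cells are in series, n(e⁻) in the Cr cell is also 0.5220 mol.
Cr³⁺ + 3e⁻ → Cr, so n(Cr) = 0.5220 / 3 = 0.1740 mol
m(Cr) = 0.1740 × 52.00 = 9.05 g

9.05 g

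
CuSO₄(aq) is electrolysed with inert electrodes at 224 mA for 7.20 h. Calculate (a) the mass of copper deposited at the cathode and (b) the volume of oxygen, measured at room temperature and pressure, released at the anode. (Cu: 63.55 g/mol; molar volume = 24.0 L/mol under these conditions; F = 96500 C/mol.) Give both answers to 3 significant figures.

Q = 0.224 × 25920 = 5806 C; n(e⁻) = 5806 / 96500 = 0.06017 mol
Cathode: Cu²⁺ + 2e⁻ → Cu → n(Cu) = 0.06017/2 = 0.03009 mol → 1.91 g
Anode: 2H₂O → O₂ + 4H⁺ + 4e⁻ → n(O₂) = 0.06017/4 = 0.01504 mol → 0.361 L

1.91 g Cu; 0.361 L O₂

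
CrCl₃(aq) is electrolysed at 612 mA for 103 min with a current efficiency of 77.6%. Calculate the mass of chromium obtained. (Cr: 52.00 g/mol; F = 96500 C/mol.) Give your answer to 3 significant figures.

Q = 0.612 × 6180 = 3782 C
n(e⁻) = 3782 / 96500 = 0.03919 mol
Cr³⁺ + 3e⁻ → Cr, so theoretical m(Cr) = 0.01306 × 52.00 = 0.6791 g
Actual mass = 77.6% × 0.6791 = 0.527 g

0.527 g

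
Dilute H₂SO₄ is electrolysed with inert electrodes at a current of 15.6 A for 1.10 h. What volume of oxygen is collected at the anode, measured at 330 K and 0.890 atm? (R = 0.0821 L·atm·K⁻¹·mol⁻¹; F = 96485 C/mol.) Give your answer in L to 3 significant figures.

Charge passed = 15.6 × 3960 = 61780 C
Moles of electrons = 61780 / 96485 = 0.6403 mol
2H₂O → O₂ + 4H⁺ + 4e⁻, so n(O₂) = 0.6403 / 4 = 0.1601 mol
V = nRT/P = 0.1601 × 0.0821 × 330 / 0.890 = 4.874 L

4.87 L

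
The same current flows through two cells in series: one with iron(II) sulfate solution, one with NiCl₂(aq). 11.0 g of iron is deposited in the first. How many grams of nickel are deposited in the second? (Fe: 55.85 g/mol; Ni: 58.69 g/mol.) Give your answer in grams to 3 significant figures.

11.6 g

n(Fe) = 11.0 / 55.85 = 0.1970 mol
Fe²⁺ + 2e⁻ → Fe, so n(e⁻) = 2 × 0.1970 = 0.3940 mol
Same current for the same time ⇒ same n(e⁻) = 0.3940 mol in both cells.
Ni²⁺ + 2e⁻ → Ni, so n(Ni) = 0.3940 / 2 = 0.1970 mol
m(Ni) = 0.1970 × 58.69 = 11.6 g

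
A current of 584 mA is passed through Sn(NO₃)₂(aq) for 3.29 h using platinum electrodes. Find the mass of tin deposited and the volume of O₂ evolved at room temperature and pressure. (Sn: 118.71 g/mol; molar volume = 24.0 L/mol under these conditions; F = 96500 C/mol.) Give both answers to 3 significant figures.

4.25 g Sn; 0.430 L O₂

Q = 0.584 × 11844 = 6917 C; n(e⁻) = 6917 / 96500 = 0.07168 mol
Cathode: Sn²⁺ + 2e⁻ → Sn → n(Sn) = 0.07168/2 = 0.03584 mol → 4.25 g
Anode: 2H₂O → O₂ + 4H⁺ + 4e⁻ → n(O₂) = 0.07168/4 = 0.01792 mol → 0.430 L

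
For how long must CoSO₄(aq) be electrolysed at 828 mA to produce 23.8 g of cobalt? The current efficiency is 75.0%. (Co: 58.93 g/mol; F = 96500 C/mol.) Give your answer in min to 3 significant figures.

2090 min

n(Co) = 23.8 / 58.93 = 0.4039 mol
Co²⁺ + 2e⁻ → Co, so n(e⁻) = 2 × 0.4039 = 0.8078 mol
Q = 0.8078 × 96500 / 0.750 = 1.039×10^5 C
t = Q / I = 1.039×10^5 / 0.828 = 1.255×10^5 s = 2090 min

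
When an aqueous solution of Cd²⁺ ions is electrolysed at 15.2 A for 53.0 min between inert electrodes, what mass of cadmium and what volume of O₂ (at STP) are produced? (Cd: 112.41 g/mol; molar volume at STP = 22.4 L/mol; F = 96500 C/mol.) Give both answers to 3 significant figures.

28.2 g Cd; 2.80 L O₂

Q = 15.2 × 3180 = 48340 C; n(e⁻) = 48340 / 96500 = 0.5009 mol
Cathode: Cd²⁺ + 2e⁻ → Cd → n(Cd) = 0.5009/2 = 0.2505 mol → 28.2 g
Anode: 2H₂O → O₂ + 4H⁺ + 4e⁻ → n(O₂) = 0.5009/4 = 0.1252 mol → 2.80 L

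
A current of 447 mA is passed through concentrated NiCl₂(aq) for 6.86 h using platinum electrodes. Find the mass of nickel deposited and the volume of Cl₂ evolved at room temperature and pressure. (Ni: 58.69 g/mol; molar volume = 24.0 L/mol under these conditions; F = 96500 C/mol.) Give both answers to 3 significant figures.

3.36 g Ni; 1.37 L Cl₂

Q = 0.447 × 24696 = 11040 C; n(e⁻) = 11040 / 96500 = 0.1144 mol
Cathode: Ni²⁺ + 2e⁻ → Ni → n(Ni) = 0.1144/2 = 0.05720 mol → 3.36 g
Anode: 2Cl⁻ → Cl₂ + 2e⁻ → n(Cl₂) = 0.1144/2 = 0.05720 mol → 1.37 L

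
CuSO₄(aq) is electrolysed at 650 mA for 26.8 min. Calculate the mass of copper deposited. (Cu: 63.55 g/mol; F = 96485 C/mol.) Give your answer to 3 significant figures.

Charge passed = 0.650 × 1608 = 1045 C
n(e⁻) = 1045 / 96485 = 0.01083 mol
Cu²⁺ + 2e⁻ → Cu, so n(Cu) = 0.01083 / 2 = 0.005415 mol
m = 0.005415 × 63.55 = 0.344 g

0.344 g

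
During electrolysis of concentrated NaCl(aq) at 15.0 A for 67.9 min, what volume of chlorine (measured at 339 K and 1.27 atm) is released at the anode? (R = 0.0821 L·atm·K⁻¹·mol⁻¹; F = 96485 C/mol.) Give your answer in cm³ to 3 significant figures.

Charge passed = 15.0 × 4074 = 61110 C
Moles of electrons = 61110 / 96485 = 0.6334 mol
2Cl⁻ → Cl₂ + 2e⁻, so n(Cl₂) = 0.6334 / 2 = 0.3167 mol
V = nRT/P = 0.3167 × 0.0821 × 339 / 1.27 = 6.940 L
= 6940 cm³

6940 cm³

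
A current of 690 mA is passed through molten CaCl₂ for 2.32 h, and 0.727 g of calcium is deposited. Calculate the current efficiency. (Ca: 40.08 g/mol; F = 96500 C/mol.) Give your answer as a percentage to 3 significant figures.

60.7%

Q = 0.690 × 8352 = 5763 C
n(e⁻) = 5763 / 96500 = 0.05972 mol
Ca²⁺ + 2e⁻ → Ca, so theoretical n(Ca) = 0.02986 mol → 1.197 g
Efficiency = 0.727 / 1.197 = 0.6074 = 60.7%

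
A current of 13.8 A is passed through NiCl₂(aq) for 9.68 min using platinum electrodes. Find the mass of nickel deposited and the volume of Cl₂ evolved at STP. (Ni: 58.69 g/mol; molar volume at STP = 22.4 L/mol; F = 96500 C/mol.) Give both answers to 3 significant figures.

Q = 13.8 × 580.8 = 8015 C; n(e⁻) = 8015 / 96500 = 0.08306 mol
Cathode: Ni²⁺ + 2e⁻ → Ni → n(Ni) = 0.08306/2 = 0.04153 mol → 2.44 g
Anode: 2Cl⁻ → Cl₂ + 2e⁻ → n(Cl₂) = 0.08306/2 = 0.04153 mol → 0.930 L

2.44 g Ni; 0.930 L Cl₂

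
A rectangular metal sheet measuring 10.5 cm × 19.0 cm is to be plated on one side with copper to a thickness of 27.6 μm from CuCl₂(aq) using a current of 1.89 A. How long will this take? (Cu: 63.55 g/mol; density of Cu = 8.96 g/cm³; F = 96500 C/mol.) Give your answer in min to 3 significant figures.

Plated area = 10.5 × 19.0 = 199.5 cm²
Volume = 199.5 × 27.6×10⁻⁴ cm = 0.5506 cm³
m(Cu) = 0.5506 × 8.96 = 4.933 g
n(Cu) = 4.933 / 63.55 = 0.07762 mol; n(e⁻) = 2 × 0.07762 = 0.1552 mol
Q = 0.1552 × 96500 = 14980 C
t = 14980 / 1.89 = 7926 s = 132 min

132 min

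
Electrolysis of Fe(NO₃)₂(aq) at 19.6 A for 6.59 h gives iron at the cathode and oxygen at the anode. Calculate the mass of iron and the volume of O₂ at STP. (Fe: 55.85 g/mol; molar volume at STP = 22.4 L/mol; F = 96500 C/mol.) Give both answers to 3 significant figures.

135 g Fe; 27.0 L O₂

Q = 19.6 × 23724 = 4.650×10^5 C; n(e⁻) = 4.650×10^5 / 96500 = 4.819 mol
Cathode: Fe²⁺ + 2e⁻ → Fe → n(Fe) = 4.819/2 = 2.410 mol → 135 g
Anode: 2H₂O → O₂ + 4H⁺ + 4e⁻ → n(O₂) = 4.819/4 = 1.205 mol → 27.0 L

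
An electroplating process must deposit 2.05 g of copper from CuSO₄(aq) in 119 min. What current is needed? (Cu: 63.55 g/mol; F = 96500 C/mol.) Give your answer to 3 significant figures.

0.872 A

n(Cu) = 2.05 / 63.55 = 0.03226 mol
Cu²⁺ + 2e⁻ → Cu, so n(e⁻) = 2 × 0.03226 = 0.06452 mol
Q = 0.06452 × 96500 = 6226 C
I = Q / t = 6226 / 7140 s = 0.872 A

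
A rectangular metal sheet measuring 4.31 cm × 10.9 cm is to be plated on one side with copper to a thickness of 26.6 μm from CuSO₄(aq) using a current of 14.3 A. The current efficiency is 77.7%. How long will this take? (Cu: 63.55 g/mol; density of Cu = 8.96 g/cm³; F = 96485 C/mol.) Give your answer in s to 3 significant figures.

306 s

Plated area = 4.31 × 10.9 = 46.98 cm²
Volume = 46.98 × 26.6×10⁻⁴ cm = 0.1250 cm³
m(Cu) = 0.1250 × 8.96 = 1.120 g
n(Cu) = 1.120 / 63.55 = 0.01762 mol; n(e⁻) = 2 × 0.01762 = 0.03524 mol
Q = 0.03524 × 96485 / 0.777 = 4376 C
t = 4376 / 14.3 = 306.0 s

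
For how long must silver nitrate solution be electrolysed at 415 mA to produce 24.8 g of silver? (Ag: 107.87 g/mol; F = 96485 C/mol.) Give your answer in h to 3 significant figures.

n(Ag) = 24.8 / 107.87 = 0.2299 mol
Ag⁺ + e⁻ → Ag, so n(e⁻) = 0.2299 mol
Q = 0.2299 × 96485 = 22180 C
t = Q / I = 22180 / 0.415 = 53450 s = 14.8 h

14.8 h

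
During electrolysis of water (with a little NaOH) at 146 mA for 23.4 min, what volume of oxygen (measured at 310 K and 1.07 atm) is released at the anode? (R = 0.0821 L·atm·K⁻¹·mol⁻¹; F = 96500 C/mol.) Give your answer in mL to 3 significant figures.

12.6 mL

Q = It = 0.146 × 1404 = 205.0 C
n(e⁻) = 205.0 / 96500 = 0.002124 mol
2H₂O → O₂ + 4H⁺ + 4e⁻, so n(O₂) = 0.002124 / 4 = 5.310×10^-4 mol
V = nRT/P = 5.310×10^-4 × 0.0821 × 310 / 1.07 = 0.01263 L
= 12.6 mL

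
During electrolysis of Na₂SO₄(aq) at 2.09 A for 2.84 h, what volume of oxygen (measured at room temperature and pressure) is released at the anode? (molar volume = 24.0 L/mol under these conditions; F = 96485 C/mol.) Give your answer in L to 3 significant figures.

Charge passed = 2.09 × 10224 = 21370 C
Moles of electrons = 21370 / 96485 = 0.2215 mol
2H₂O → O₂ + 4H⁺ + 4e⁻, so n(O₂) = 0.2215 / 4 = 0.05538 mol
V = 0.05538 × 24.0 = 1.329 L

1.33 L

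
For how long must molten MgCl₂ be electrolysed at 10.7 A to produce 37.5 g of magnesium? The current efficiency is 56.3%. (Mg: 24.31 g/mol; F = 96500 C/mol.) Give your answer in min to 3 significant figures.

n(Mg) = 37.5 / 24.31 = 1.543 mol
Mg²⁺ + 2e⁻ → Mg, so n(e⁻) = 2 × 1.543 = 3.086 mol
Q = 3.086 × 96500 / 0.563 = 5.290×10^5 C
t = Q / I = 5.290×10^5 / 10.7 = 49440 s = 824 min

824 min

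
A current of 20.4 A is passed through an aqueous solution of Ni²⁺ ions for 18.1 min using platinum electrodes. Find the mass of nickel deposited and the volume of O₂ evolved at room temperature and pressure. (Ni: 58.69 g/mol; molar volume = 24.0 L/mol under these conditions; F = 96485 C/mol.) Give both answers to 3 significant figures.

6.74 g Ni; 1.38 L O₂

Q = 20.4 × 1086 = 22150 C; n(e⁻) = 22150 / 96485 = 0.2296 mol
Cathode: Ni²⁺ + 2e⁻ → Ni → n(Ni) = 0.2296/2 = 0.1148 mol → 6.74 g
Anode: 2H₂O → O₂ + 4H⁺ + 4e⁻ → n(O₂) = 0.2296/4 = 0.05740 mol → 1.38 L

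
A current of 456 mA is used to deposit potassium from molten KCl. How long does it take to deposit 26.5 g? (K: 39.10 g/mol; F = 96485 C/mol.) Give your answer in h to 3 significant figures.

39.8 h

n(K) = 26.5 / 39.10 = 0.6777 mol
K⁺ + e⁻ → K, so n(e⁻) = 0.6777 mol
Q = 0.6777 × 96485 = 65390 C
t = Q / I = 65390 / 0.456 = 1.434×10^5 s = 39.8 h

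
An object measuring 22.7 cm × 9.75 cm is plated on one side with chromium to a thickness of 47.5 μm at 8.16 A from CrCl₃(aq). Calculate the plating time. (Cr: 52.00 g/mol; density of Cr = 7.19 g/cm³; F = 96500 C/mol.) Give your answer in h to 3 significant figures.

1.43 h

Plated area = 22.7 × 9.75 = 221.3 cm²
Volume = 221.3 × 47.5×10⁻⁴ cm = 1.051 cm³
m(Cr) = 1.051 × 7.19 = 7.557 g
n(Cr) = 7.557 / 52.00 = 0.1453 mol; n(e⁻) = 3 × 0.1453 = 0.4359 mol
Q = 0.4359 × 96500 = 42060 C
t = 42060 / 8.16 = 5154 s = 1.43 h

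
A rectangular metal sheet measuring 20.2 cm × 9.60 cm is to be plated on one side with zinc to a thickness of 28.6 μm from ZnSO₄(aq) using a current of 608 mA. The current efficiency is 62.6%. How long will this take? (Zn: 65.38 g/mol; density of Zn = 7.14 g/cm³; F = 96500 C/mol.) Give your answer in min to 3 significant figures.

512 min

Plated area = 20.2 × 9.60 = 193.9 cm²
Volume = 193.9 × 28.6×10⁻⁴ cm = 0.5546 cm³
m(Zn) = 0.5546 × 7.14 = 3.960 g
n(Zn) = 3.960 / 65.38 = 0.06057 mol; n(e⁻) = 2 × 0.06057 = 0.1211 mol
Q = 0.1211 × 96500 / 0.626 = 18670 C
t = 18670 / 0.608 = 30710 s = 512 min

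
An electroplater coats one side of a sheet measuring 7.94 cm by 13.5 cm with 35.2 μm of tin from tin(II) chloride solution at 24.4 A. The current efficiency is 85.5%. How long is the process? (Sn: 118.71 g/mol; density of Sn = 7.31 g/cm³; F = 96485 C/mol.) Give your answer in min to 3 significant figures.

Plated area = 7.94 × 13.5 = 107.2 cm²
Volume = 107.2 × 35.2×10⁻⁴ cm = 0.3773 cm³
m(Sn) = 0.3773 × 7.31 = 2.758 g
n(Sn) = 2.758 / 118.71 = 0.02323 mol; n(e⁻) = 2 × 0.02323 = 0.04646 mol
Q = 0.04646 × 96485 / 0.855 = 5243 C
t = 5243 / 24.4 = 214.9 s = 3.58 min

3.58 min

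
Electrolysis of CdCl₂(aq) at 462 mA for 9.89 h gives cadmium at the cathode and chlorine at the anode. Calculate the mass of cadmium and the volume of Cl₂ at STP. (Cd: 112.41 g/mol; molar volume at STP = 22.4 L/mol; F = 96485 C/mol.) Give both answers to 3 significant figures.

9.58 g Cd; 1.91 L Cl₂

Q = 0.462 × 35604 = 16450 C; n(e⁻) = 16450 / 96485 = 0.1705 mol
Cathode: Cd²⁺ + 2e⁻ → Cd → n(Cd) = 0.1705/2 = 0.08525 mol → 9.58 g
Anode: 2Cl⁻ → Cl₂ + 2e⁻ → n(Cl₂) = 0.1705/2 = 0.08525 mol → 1.91 L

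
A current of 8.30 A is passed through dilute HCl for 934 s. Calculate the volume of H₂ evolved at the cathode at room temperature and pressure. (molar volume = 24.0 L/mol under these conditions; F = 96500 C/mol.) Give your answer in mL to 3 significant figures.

Q = It = 8.30 × 934 = 7752 C
n(e⁻) = 7752 / 96500 = 0.08033 mol
2H⁺ + 2e⁻ → H₂, so n(H₂) = 0.08033 / 2 = 0.04017 mol
V = 0.04017 × 24.0 = 0.9641 L
= 964 mL

964 mL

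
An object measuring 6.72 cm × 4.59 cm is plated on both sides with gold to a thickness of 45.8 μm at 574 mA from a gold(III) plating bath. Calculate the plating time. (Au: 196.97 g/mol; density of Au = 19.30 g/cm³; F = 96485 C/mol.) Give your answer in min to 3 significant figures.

Plated area = 2 × 6.72 × 4.59 = 61.69 cm²
Volume = 61.69 × 45.8×10⁻⁴ cm = 0.2825 cm³
m(Au) = 0.2825 × 19.30 = 5.452 g
n(Au) = 5.452 / 196.97 = 0.02768 mol; n(e⁻) = 3 × 0.02768 = 0.08304 mol
Q = 0.08304 × 96485 = 8012 C
t = 8012 / 0.574 = 13960 s = 233 min

233 min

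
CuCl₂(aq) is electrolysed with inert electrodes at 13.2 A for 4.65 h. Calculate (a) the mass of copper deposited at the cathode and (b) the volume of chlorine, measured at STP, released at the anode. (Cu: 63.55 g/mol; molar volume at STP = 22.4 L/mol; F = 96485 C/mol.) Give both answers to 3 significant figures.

72.8 g Cu; 25.7 L Cl₂

Q = 13.2 × 16740 = 2.210×10^5 C; n(e⁻) = 2.210×10^5 / 96485 = 2.291 mol
Cathode: Cu²⁺ + 2e⁻ → Cu → n(Cu) = 2.291/2 = 1.146 mol → 72.8 g
Anode: 2Cl⁻ → Cl₂ + 2e⁻ → n(Cl₂) = 2.291/2 = 1.146 mol → 25.7 L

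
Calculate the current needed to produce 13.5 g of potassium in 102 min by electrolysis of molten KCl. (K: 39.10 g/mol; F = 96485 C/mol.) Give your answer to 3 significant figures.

n(K) = 13.5 / 39.10 = 0.3453 mol
K⁺ + e⁻ → K, so n(e⁻) = 0.3453 mol
Q = 0.3453 × 96485 = 33320 C
I = Q / t = 33320 / 6120 s = 5.44 A

5.44 A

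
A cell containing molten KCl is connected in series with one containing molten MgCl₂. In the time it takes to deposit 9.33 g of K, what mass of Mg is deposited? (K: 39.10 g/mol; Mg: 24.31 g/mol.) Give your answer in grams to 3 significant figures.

2.90 g

n(K) = 9.33 / 39.10 = 0.2386 mol
K⁺ + e⁻ → K, so n(e⁻) = 0.2386 mol
Since the cells are in series, n(e⁻) in the Mg cell is also 0.2386 mol.
Mg²⁺ + 2e⁻ → Mg, so n(Mg) = 0.2386 / 2 = 0.1193 mol
m(Mg) = 0.1193 × 24.31 = 2.90 g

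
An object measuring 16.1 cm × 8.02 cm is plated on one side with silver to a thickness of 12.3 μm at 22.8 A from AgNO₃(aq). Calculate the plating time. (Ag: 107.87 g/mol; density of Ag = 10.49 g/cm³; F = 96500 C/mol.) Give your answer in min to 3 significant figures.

1.09 min

Plated area = 16.1 × 8.02 = 129.1 cm²
Volume = 129.1 × 12.3×10⁻⁴ cm = 0.1588 cm³
m(Ag) = 0.1588 × 10.49 = 1.666 g
n(Ag) = 1.666 / 107.87 = 0.01544 mol; n(e⁻) = 0.01544 mol
Q = 0.01544 × 96500 = 1490 C
t = 1490 / 22.8 = 65.35 s = 1.09 min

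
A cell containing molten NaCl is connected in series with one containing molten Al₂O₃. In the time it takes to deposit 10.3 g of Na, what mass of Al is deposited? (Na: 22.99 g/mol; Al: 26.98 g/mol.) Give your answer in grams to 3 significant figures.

n(Na) = 10.3 / 22.99 = 0.4480 mol
Na⁺ + e⁻ → Na, so n(e⁻) = 0.4480 mol
The cells are in series, so the same charge (and hence the same n(e⁻) = 0.4480 mol) passes through both.
Al³⁺ + 3e⁻ → Al, so n(Al) = 0.4480 / 3 = 0.1493 mol
m(Al) = 0.1493 × 26.98 = 4.03 g

4.03 g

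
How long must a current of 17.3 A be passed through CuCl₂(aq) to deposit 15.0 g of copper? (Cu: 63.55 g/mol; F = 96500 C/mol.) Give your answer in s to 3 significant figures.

2630 s

n(Cu) = 15.0 / 63.55 = 0.2360 mol
Cu²⁺ + 2e⁻ → Cu, so n(e⁻) = 2 × 0.2360 = 0.4720 mol
Q = 0.4720 × 96500 = 45550 C
t = Q / I = 45550 / 17.3 = 2633 s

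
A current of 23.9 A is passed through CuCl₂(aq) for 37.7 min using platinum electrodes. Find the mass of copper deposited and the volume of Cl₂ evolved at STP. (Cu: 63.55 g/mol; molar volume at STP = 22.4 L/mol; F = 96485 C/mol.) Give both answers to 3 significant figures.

17.8 g Cu; 6.28 L Cl₂

Q = 23.9 × 2262 = 54060 C; n(e⁻) = 54060 / 96485 = 0.5603 mol
Cathode: Cu²⁺ + 2e⁻ → Cu → n(Cu) = 0.5603/2 = 0.2802 mol → 17.8 g
Anode: 2Cl⁻ → Cl₂ + 2e⁻ → n(Cl₂) = 0.5603/2 = 0.2802 mol → 6.28 L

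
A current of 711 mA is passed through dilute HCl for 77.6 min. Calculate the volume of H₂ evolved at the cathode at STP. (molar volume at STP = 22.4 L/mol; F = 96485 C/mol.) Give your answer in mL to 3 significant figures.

Q = 0.711 A × 4656 s = 3310 C
n(e⁻) = 3310 / 96485 = 0.03431 mol
2H⁺ + 2e⁻ → H₂, so n(H₂) = 0.03431 / 2 = 0.01716 mol
V = 0.01716 × 22.4 = 0.3844 L
= 384 mL

384 mL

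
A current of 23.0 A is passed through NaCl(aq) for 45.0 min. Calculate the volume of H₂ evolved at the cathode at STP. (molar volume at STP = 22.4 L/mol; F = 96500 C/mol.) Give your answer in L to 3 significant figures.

Q = It = 23.0 × 2700 = 62100 C
Moles of electrons = 62100 / 96500 = 0.6435 mol
2H⁺ + 2e⁻ → H₂, so n(H₂) = 0.6435 / 2 = 0.3218 mol
V = 0.3218 × 22.4 = 7.208 L

7.21 L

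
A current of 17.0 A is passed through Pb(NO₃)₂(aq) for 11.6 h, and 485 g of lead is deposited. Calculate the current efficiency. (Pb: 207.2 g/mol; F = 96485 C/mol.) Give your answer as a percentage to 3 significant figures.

Q = 17.0 × 41760 = 7.099×10^5 C
n(e⁻) = 7.099×10^5 / 96485 = 7.358 mol
Pb²⁺ + 2e⁻ → Pb, so theoretical n(Pb) = 3.679 mol → 762.3 g
Efficiency = 485 / 762.3 = 0.6362 = 63.6%

63.6%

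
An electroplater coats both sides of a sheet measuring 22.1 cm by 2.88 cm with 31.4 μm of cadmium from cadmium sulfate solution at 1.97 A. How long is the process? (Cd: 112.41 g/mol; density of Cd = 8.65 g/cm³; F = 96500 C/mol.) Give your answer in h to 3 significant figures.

0.837 h

Plated area = 2 × 22.1 × 2.88 = 127.3 cm²
Volume = 127.3 × 31.4×10⁻⁴ cm = 0.3997 cm³
m(Cd) = 0.3997 × 8.65 = 3.457 g
n(Cd) = 3.457 / 112.41 = 0.03075 mol; n(e⁻) = 2 × 0.03075 = 0.06150 mol
Q = 0.06150 × 96500 = 5935 C
t = 5935 / 1.97 = 3013 s = 0.837 h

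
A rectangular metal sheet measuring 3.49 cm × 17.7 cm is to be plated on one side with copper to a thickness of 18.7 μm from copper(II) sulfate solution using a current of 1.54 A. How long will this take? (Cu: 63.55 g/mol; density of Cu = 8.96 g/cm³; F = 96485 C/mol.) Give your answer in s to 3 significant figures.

2040 s

Plated area = 3.49 × 17.7 = 61.77 cm²
Volume = 61.77 × 18.7×10⁻⁴ cm = 0.1155 cm³
m(Cu) = 0.1155 × 8.96 = 1.035 g
n(Cu) = 1.035 / 63.55 = 0.01629 mol; n(e⁻) = 2 × 0.01629 = 0.03258 mol
Q = 0.03258 × 96485 = 3143 C
t = 3143 / 1.54 = 2041 s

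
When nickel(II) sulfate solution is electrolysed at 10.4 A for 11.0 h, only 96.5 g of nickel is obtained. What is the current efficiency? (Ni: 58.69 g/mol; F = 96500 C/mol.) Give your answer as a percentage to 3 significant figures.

Q = 10.4 × 39600 = 4.118×10^5 C
n(e⁻) = 4.118×10^5 / 96500 = 4.267 mol
Ni²⁺ + 2e⁻ → Ni, so theoretical n(Ni) = 2.134 mol → 125.2 g
Efficiency = 96.5 / 125.2 = 0.7708 = 77.1%

77.1%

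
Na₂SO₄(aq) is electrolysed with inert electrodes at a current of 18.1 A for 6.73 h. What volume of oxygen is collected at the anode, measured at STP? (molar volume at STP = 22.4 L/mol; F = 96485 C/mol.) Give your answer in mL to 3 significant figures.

25500 mL

Q = It = 18.1 × 24228 = 4.385×10^5 C
n(e⁻) = Q/F = 4.385×10^5/96485 = 4.545 mol
2H₂O → O₂ + 4H⁺ + 4e⁻, so n(O₂) = 4.545 / 4 = 1.136 mol
V = 1.136 × 22.4 = 25.45 L
= 25500 mL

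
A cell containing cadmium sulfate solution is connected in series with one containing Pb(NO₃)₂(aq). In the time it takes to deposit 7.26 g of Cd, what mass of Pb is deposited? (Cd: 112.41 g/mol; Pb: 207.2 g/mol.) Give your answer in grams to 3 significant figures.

n(Cd) = 7.26 / 112.41 = 0.06459 mol
Cd²⁺ + 2e⁻ → Cd, so n(e⁻) = 2 × 0.06459 = 0.1292 mol
Same current for the same time ⇒ same n(e⁻) = 0.1292 mol in both cells.
Pb²⁺ + 2e⁻ → Pb, so n(Pb) = 0.1292 / 2 = 0.06460 mol
m(Pb) = 0.06460 × 207.2 = 13.4 g

13.4 g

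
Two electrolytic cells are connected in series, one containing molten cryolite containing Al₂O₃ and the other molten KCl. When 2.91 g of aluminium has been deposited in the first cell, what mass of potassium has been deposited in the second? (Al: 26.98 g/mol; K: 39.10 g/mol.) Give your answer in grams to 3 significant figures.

12.7 g

n(Al) = 2.91 / 26.98 = 0.1079 mol
Al³⁺ + 3e⁻ → Al, so n(e⁻) = 3 × 0.1079 = 0.3237 mol
Since the cells are in series, n(e⁻) in the K cell is also 0.3237 mol.
K⁺ + e⁻ → K, so n(K) = 0.3237 mol
m(K) = 0.3237 × 39.10 = 12.7 g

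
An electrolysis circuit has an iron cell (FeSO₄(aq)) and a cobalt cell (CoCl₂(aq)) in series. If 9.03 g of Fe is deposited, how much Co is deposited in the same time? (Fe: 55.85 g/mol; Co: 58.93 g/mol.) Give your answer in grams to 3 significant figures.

n(Fe) = 9.03 / 55.85 = 0.1617 mol
Fe²⁺ + 2e⁻ → Fe, so n(e⁻) = 2 × 0.1617 = 0.3234 mol
In series, the same 0.3234 mol of electrons flows through the second cell.
Co²⁺ + 2e⁻ → Co, so n(Co) = 0.3234 / 2 = 0.1617 mol
m(Co) = 0.1617 × 58.93 = 9.53 g

9.53 g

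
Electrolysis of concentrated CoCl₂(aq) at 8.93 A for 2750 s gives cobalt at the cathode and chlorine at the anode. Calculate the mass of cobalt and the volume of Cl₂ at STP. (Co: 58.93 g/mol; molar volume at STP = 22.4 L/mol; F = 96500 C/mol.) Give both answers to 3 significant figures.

7.50 g Co; 2.85 L Cl₂

Q = 8.93 × 2750 = 24560 C; n(e⁻) = 24560 / 96500 = 0.2545 mol
Cathode: Co²⁺ + 2e⁻ → Co → n(Co) = 0.2545/2 = 0.1273 mol → 7.50 g
Anode: 2Cl⁻ → Cl₂ + 2e⁻ → n(Cl₂) = 0.2545/2 = 0.1273 mol → 2.85 L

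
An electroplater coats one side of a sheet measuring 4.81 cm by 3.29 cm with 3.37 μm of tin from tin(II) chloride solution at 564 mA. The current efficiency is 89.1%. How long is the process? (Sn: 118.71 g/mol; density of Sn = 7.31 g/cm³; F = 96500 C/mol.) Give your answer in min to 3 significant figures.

Plated area = 4.81 × 3.29 = 15.82 cm²
Volume = 15.82 × 3.37×10⁻⁴ cm = 0.005331 cm³
m(Sn) = 0.005331 × 7.31 = 0.03897 g
n(Sn) = 0.03897 / 118.71 = 3.283×10^-4 mol; n(e⁻) = 2 × 3.283×10^-4 = 6.566×10^-4 mol
Q = 6.566×10^-4 × 96500 / 0.891 = 71.11 C
t = 71.11 / 0.564 = 126.1 s = 2.10 min

2.10 min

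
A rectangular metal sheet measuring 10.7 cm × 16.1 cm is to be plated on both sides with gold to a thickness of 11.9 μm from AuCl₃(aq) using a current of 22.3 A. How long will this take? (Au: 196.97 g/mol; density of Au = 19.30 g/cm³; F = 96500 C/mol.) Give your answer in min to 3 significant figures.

Plated area = 2 × 10.7 × 16.1 = 344.5 cm²
Volume = 344.5 × 11.9×10⁻⁴ cm = 0.4100 cm³
m(Au) = 0.4100 × 19.30 = 7.913 g
n(Au) = 7.913 / 196.97 = 0.04017 mol; n(e⁻) = 3 × 0.04017 = 0.1205 mol
Q = 0.1205 × 96500 = 11630 C
t = 11630 / 22.3 = 521.5 s = 8.69 min

8.69 min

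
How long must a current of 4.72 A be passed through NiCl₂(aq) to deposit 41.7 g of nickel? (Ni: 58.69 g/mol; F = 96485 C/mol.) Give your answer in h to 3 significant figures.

8.07 h

n(Ni) = 41.7 / 58.69 = 0.7105 mol
Ni²⁺ + 2e⁻ → Ni, so n(e⁻) = 2 × 0.7105 = 1.421 mol
Q = 1.421 × 96485 = 1.371×10^5 C
t = Q / I = 1.371×10^5 / 4.72 = 29050 s = 8.07 h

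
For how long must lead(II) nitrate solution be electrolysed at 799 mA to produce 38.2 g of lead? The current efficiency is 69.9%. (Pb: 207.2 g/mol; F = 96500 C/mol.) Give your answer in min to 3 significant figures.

n(Pb) = 38.2 / 207.2 = 0.1844 mol
Pb²⁺ + 2e⁻ → Pb, so n(e⁻) = 2 × 0.1844 = 0.3688 mol
Q = 0.3688 × 96500 / 0.699 = 50910 C
t = Q / I = 50910 / 0.799 = 63720 s = 1060 min

1060 min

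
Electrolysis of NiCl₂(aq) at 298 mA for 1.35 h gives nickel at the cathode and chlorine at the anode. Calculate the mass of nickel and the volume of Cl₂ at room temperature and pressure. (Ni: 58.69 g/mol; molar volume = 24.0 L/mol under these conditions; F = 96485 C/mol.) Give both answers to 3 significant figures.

Q = 0.298 × 4860 = 1448 C; n(e⁻) = 1448 / 96485 = 0.01501 mol
Cathode: Ni²⁺ + 2e⁻ → Ni → n(Ni) = 0.01501/2 = 0.007505 mol → 0.440 g
Anode: 2Cl⁻ → Cl₂ + 2e⁻ → n(Cl₂) = 0.01501/2 = 0.007505 mol → 0.180 L

0.440 g Ni; 0.180 L Cl₂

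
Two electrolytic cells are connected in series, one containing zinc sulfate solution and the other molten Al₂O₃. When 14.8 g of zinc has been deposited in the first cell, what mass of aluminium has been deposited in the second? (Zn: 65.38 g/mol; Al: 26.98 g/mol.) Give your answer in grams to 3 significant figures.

n(Zn) = 14.8 / 65.38 = 0.2264 mol
Zn²⁺ + 2e⁻ → Zn, so n(e⁻) = 2 × 0.2264 = 0.4528 mol
Same current for the same time ⇒ same n(e⁻) = 0.4528 mol in both cells.
Al³⁺ + 3e⁻ → Al, so n(Al) = 0.4528 / 3 = 0.1509 mol
m(Al) = 0.1509 × 26.98 = 4.07 g

4.07 g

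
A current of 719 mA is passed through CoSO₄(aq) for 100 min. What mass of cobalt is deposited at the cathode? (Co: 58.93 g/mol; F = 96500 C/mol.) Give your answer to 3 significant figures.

1.32 g

Charge passed = 0.719 × 6000 = 4314 C
n(e⁻) = Q/F = 4314/96500 = 0.04470 mol
Co²⁺ + 2e⁻ → Co, so n(Co) = 0.04470 / 2 = 0.02235 mol
m = 0.02235 × 58.93 = 1.32 g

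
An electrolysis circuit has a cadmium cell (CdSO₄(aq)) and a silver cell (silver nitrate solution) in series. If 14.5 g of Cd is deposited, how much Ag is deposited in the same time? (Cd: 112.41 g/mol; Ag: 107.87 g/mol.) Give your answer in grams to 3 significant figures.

n(Cd) = 14.5 / 112.41 = 0.1290 mol
Cd²⁺ + 2e⁻ → Cd, so n(e⁻) = 2 × 0.1290 = 0.2580 mol
Since the cells are in series, n(e⁻) in the Ag cell is also 0.2580 mol.
Ag⁺ + e⁻ → Ag, so n(Ag) = 0.2580 mol
m(Ag) = 0.2580 × 107.87 = 27.8 g

27.8 g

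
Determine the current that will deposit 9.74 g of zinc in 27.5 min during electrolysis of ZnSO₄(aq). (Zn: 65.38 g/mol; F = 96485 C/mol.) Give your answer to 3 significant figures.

n(Zn) = 9.74 / 65.38 = 0.1490 mol
Zn²⁺ + 2e⁻ → Zn, so n(e⁻) = 2 × 0.1490 = 0.2980 mol
Q = 0.2980 × 96485 = 28750 C
I = Q / t = 28750 / 1650 s = 17.4 A

17.4 A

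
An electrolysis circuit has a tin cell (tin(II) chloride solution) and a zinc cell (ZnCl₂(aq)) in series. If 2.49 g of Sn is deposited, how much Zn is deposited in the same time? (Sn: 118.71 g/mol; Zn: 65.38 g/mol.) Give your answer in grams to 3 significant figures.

1.37 g

n(Sn) = 2.49 / 118.71 = 0.02098 mol
Sn²⁺ + 2e⁻ → Sn, so n(e⁻) = 2 × 0.02098 = 0.04196 mol
In series, the same 0.04196 mol of electrons flows through the second cell.
Zn²⁺ + 2e⁻ → Zn, so n(Zn) = 0.04196 / 2 = 0.02098 mol
m(Zn) = 0.02098 × 65.38 = 1.37 g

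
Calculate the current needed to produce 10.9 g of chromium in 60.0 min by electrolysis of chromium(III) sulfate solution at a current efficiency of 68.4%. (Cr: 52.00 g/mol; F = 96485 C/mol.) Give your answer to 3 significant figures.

n(Cr) = 10.9 / 52.00 = 0.2096 mol
Cr³⁺ + 3e⁻ → Cr, so n(e⁻) = 3 × 0.2096 = 0.6288 mol
Q = 0.6288 × 96485 / 0.684 = 88700 C
I = Q / t = 88700 / 3600 s = 24.6 A

24.6 A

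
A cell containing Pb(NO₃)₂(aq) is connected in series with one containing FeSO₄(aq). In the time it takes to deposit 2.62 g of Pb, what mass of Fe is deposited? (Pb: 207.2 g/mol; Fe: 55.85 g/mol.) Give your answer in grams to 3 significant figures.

0.706 g

n(Pb) = 2.62 / 207.2 = 0.01264 mol
Pb²⁺ + 2e⁻ → Pb, so n(e⁻) = 2 × 0.01264 = 0.02528 mol
The cells are in series, so the same charge (and hence the same n(e⁻) = 0.02528 mol) passes through both.
Fe²⁺ + 2e⁻ → Fe, so n(Fe) = 0.02528 / 2 = 0.01264 mol
m(Fe) = 0.01264 × 55.85 = 0.706 g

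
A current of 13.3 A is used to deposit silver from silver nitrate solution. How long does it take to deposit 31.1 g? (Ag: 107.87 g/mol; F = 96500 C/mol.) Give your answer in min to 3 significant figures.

34.9 min

n(Ag) = 31.1 / 107.87 = 0.2883 mol
Ag⁺ + e⁻ → Ag, so n(e⁻) = 0.2883 mol
Q = 0.2883 × 96500 = 27820 C
t = Q / I = 27820 / 13.3 = 2092 s = 34.9 min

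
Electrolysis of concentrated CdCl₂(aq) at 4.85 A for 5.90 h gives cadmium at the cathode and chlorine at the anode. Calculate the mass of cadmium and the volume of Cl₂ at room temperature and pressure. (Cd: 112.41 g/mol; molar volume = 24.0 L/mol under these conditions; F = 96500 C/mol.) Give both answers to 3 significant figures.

Q = 4.85 × 21240 = 1.030×10^5 C; n(e⁻) = 1.030×10^5 / 96500 = 1.067 mol
Cathode: Cd²⁺ + 2e⁻ → Cd → n(Cd) = 1.067/2 = 0.5335 mol → 60.0 g
Anode: 2Cl⁻ → Cl₂ + 2e⁻ → n(Cl₂) = 1.067/2 = 0.5335 mol → 12.8 L

60.0 g Cd; 12.8 L Cl₂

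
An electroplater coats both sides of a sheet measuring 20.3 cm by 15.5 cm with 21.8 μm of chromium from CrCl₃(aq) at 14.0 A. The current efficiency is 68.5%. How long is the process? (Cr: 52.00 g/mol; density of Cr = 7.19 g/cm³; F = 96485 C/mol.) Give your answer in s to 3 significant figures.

5730 s

Plated area = 2 × 20.3 × 15.5 = 629.3 cm²
Volume = 629.3 × 21.8×10⁻⁴ cm = 1.372 cm³
m(Cr) = 1.372 × 7.19 = 9.865 g
n(Cr) = 9.865 / 52.00 = 0.1897 mol; n(e⁻) = 3 × 0.1897 = 0.5691 mol
Q = 0.5691 × 96485 / 0.685 = 80160 C
t = 80160 / 14.0 = 5726 s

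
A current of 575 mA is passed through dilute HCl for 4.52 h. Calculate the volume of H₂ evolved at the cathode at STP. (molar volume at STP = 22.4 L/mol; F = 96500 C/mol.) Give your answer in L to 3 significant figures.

Q = It = 0.575 × 16272 = 9356 C
n(e⁻) = 9356 / 96500 = 0.09695 mol
2H⁺ + 2e⁻ → H₂, so n(H₂) = 0.09695 / 2 = 0.04848 mol
V = 0.04848 × 22.4 = 1.086 L

1.09 L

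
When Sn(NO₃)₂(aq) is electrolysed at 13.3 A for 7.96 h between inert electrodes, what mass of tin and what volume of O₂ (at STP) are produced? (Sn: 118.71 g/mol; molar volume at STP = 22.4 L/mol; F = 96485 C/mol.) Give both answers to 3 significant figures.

Q = 13.3 × 28656 = 3.811×10^5 C; n(e⁻) = 3.811×10^5 / 96485 = 3.950 mol
Cathode: Sn²⁺ + 2e⁻ → Sn → n(Sn) = 3.950/2 = 1.975 mol → 234 g
Anode: 2H₂O → O₂ + 4H⁺ + 4e⁻ → n(O₂) = 3.950/4 = 0.9875 mol → 22.1 L

234 g Sn; 22.1 L O₂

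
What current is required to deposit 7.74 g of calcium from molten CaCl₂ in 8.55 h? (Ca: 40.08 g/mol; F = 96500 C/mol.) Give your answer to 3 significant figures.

n(Ca) = 7.74 / 40.08 = 0.1931 mol
Ca²⁺ + 2e⁻ → Ca, so n(e⁻) = 2 × 0.1931 = 0.3862 mol
Q = 0.3862 × 96500 = 37270 C
I = Q / t = 37270 / 30780 s = 1.21 A

1.21 A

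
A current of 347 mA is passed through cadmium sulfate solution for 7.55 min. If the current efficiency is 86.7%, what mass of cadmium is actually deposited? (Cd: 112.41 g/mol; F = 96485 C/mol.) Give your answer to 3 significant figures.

0.0794 g

Q = 0.347 × 453 = 157.2 C
n(e⁻) = 157.2 / 96485 = 0.001629 mol
Cd²⁺ + 2e⁻ → Cd, so theoretical m(Cd) = 8.145×10^-4 × 112.41 = 0.09156 g
Actual mass = 86.7% × 0.09156 = 0.0794 g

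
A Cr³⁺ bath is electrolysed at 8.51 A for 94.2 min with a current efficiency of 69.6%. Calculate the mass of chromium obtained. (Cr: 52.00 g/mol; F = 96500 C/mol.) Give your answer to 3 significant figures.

Q = 8.51 × 5652 = 48100 C
n(e⁻) = 48100 / 96500 = 0.4984 mol
Cr³⁺ + 3e⁻ → Cr, so theoretical m(Cr) = 0.1661 × 52.00 = 8.637 g
Actual mass = 69.6% × 8.637 = 6.01 g

6.01 g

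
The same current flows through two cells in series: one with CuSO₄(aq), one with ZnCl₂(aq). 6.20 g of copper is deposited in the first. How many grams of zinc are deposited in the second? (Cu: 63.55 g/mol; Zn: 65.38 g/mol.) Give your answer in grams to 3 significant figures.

n(Cu) = 6.20 / 63.55 = 0.09756 mol
Cu²⁺ + 2e⁻ → Cu, so n(e⁻) = 2 × 0.09756 = 0.1951 mol
The cells are in series, so the same charge (and hence the same n(e⁻) = 0.1951 mol) passes through both.
Zn²⁺ + 2e⁻ → Zn, so n(Zn) = 0.1951 / 2 = 0.09755 mol
m(Zn) = 0.09755 × 65.38 = 6.38 g

6.38 g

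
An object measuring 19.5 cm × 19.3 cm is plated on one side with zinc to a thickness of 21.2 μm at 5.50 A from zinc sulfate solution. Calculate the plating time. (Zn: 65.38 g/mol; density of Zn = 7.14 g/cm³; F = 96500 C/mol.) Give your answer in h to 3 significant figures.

Plated area = 19.5 × 19.3 = 376.4 cm²
Volume = 376.4 × 21.2×10⁻⁴ cm = 0.7980 cm³
m(Zn) = 0.7980 × 7.14 = 5.698 g
n(Zn) = 5.698 / 65.38 = 0.08715 mol; n(e⁻) = 2 × 0.08715 = 0.1743 mol
Q = 0.1743 × 96500 = 16820 C
t = 16820 / 5.50 = 3058 s = 0.849 h

0.849 h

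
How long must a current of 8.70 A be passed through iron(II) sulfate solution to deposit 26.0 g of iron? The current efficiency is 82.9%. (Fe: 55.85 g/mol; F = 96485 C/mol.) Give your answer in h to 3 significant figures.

3.46 h

n(Fe) = 26.0 / 55.85 = 0.4655 mol
Fe²⁺ + 2e⁻ → Fe, so n(e⁻) = 2 × 0.4655 = 0.9310 mol
Q = 0.9310 × 96485 / 0.829 = 1.084×10^5 C
t = Q / I = 1.084×10^5 / 8.70 = 12460 s = 3.46 h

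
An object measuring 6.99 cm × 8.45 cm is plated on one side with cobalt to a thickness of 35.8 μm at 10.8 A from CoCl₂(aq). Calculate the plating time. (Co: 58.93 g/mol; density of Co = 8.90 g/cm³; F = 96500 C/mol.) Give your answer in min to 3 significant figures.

9.51 min

Plated area = 6.99 × 8.45 = 59.07 cm²
Volume = 59.07 × 35.8×10⁻⁴ cm = 0.2115 cm³
m(Co) = 0.2115 × 8.90 = 1.882 g
n(Co) = 1.882 / 58.93 = 0.03194 mol; n(e⁻) = 2 × 0.03194 = 0.06388 mol
Q = 0.06388 × 96500 = 6164 C
t = 6164 / 10.8 = 570.7 s = 9.51 min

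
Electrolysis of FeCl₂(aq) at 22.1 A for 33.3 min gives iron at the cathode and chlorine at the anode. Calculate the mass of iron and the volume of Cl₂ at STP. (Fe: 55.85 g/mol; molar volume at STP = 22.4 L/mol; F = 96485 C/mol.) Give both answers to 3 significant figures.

Q = 22.1 × 1998 = 44160 C; n(e⁻) = 44160 / 96485 = 0.4577 mol
Cathode: Fe²⁺ + 2e⁻ → Fe → n(Fe) = 0.4577/2 = 0.2289 mol → 12.8 g
Anode: 2Cl⁻ → Cl₂ + 2e⁻ → n(Cl₂) = 0.4577/2 = 0.2289 mol → 5.13 L

12.8 g Fe; 5.13 L Cl₂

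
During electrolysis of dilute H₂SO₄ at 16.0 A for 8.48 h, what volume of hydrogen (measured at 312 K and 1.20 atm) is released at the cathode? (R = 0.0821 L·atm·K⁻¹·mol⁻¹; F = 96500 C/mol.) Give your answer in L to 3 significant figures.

Q = 16.0 A × 30528 s = 4.884×10^5 C
n(e⁻) = Q/F = 4.884×10^5/96500 = 5.061 mol
2H⁺ + 2e⁻ → H₂, so n(H₂) = 5.061 / 2 = 2.531 mol
V = nRT/P = 2.531 × 0.0821 × 312 / 1.20 = 54.03 L

54.0 L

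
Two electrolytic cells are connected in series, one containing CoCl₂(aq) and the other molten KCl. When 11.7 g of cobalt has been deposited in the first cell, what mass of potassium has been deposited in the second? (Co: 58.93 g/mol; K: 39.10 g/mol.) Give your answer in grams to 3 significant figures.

n(Co) = 11.7 / 58.93 = 0.1985 mol
Co²⁺ + 2e⁻ → Co, so n(e⁻) = 2 × 0.1985 = 0.3970 mol
Same current for the same time ⇒ same n(e⁻) = 0.3970 mol in both cells.
K⁺ + e⁻ → K, so n(K) = 0.3970 mol
m(K) = 0.3970 × 39.10 = 15.5 g

15.5 g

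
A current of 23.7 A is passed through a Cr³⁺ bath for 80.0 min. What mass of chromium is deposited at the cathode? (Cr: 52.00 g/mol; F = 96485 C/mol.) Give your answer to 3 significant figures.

20.4 g

Q = 23.7 A × 4800 s = 1.138×10^5 C
n(e⁻) = Q/F = 1.138×10^5/96485 = 1.179 mol
Cr³⁺ + 3e⁻ → Cr, so n(Cr) = 1.179 / 3 = 0.3930 mol
m = 0.3930 × 52.00 = 20.4 g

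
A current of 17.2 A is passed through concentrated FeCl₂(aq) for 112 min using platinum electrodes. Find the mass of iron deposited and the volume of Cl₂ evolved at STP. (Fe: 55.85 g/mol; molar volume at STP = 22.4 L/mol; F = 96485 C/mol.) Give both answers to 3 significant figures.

33.5 g Fe; 13.4 L Cl₂

Q = 17.2 × 6720 = 1.156×10^5 C; n(e⁻) = 1.156×10^5 / 96485 = 1.198 mol
Cathode: Fe²⁺ + 2e⁻ → Fe → n(Fe) = 1.198/2 = 0.5990 mol → 33.5 g
Anode: 2Cl⁻ → Cl₂ + 2e⁻ → n(Cl₂) = 1.198/2 = 0.5990 mol → 13.4 L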